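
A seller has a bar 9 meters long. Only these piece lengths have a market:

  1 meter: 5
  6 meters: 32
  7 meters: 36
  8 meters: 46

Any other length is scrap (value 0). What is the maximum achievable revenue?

Build best[k] bottom-up: best[k] = max over allowed piece i of (p[i] + best[k−i]).
best[1] = 5
best[2] = 10  (first piece 1, then best[1]=5)
best[3] = 15  (first piece 1, then best[2]=10)
best[4] = 20  (first piece 1, then best[3]=15)
best[5] = 25  (first piece 1, then best[4]=20)
best[6] = 32
best[7] = 37  (first piece 1, then best[6]=32)
best[8] = 46
best[9] = 51  (first piece 1, then best[8]=46)
One optimal cutting: 8 + 1 → 51.

51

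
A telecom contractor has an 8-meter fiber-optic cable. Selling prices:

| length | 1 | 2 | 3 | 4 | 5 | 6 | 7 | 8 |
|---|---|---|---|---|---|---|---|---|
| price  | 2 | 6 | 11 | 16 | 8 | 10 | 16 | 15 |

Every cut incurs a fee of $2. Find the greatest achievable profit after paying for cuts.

30

Consider every possible first cut. v[k] is the best of p[i]+v[k−i] over all sellable i≤k, charging 2 whenever i<k.
v[1] = 2
v[2] = max(2+2-2, 6+0) = 6
v[3] = max(2+6-2, 6+2-2, 11+0) = 11
v[4] = max(2+11-2, 6+6-2, 11+2-2, 16+0) = 16
v[5] = max(2+16-2, 6+11-2, 11+6-2, 16+2-2, 8+0) = 16
v[6] = max(2+16-2, 6+16-2, 11+11-2, 16+6-2, 8+2-2, 10+0) = 20
v[7] = max(2+20-2, 6+16-2, 11+16-2, …, 10+2-2, 16+0) = 25
v[8] = max(2+25-2, 6+20-2, 11+16-2, …, 16+2-2, 15+0) = 30
One optimal plan: pieces 4 + 4 (1 cut) → $32 − $2 = $30.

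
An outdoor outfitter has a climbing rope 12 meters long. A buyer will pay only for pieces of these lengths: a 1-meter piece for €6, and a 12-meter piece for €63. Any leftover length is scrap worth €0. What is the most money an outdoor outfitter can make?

Let f[k] be the best obtainable value from length k. For each k, try every first piece i and keep the best of price[i] + f[k−i].
f[1] = 6
f[2] = 12  (first piece 1, then f[1]=6)
f[3] = 18  (first piece 1, then f[2]=12)
f[4] = 24  (first piece 1, then f[3]=18)
f[5] = 30  (first piece 1, then f[4]=24)
f[6] = 36  (first piece 1, then f[5]=30)
f[7] = 42  (first piece 1, then f[6]=36)
f[8] = 48  (first piece 1, then f[7]=42)
f[9] = 54  (first piece 1, then f[8]=48)
f[10] = 60  (first piece 1, then f[9]=54)
f[11] = 66  (first piece 1, then f[10]=60)
f[12] = 72  (first piece 1, then f[11]=66)
One optimal cutting: 1 + 1 + 1 + 1 + 1 + 1 + 1 + 1 + 1 + 1 + 1 + 1 → €72.

72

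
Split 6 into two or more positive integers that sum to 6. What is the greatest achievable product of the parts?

9

Fill m[k] for k=2..6: at each k try every first piece i and multiply by the better of (k−i) uncut or m[k−i].
m[2] = 1*max(1,0) = 1*1 = 1
m[3] = max(1*2, 2*1) = 2
m[4] = max(1*3, 2*2, 3*1) = 4
m[5] = max(1*4, 2*3, 3*2, 4*1) = 6
m[6] = max(1*6, 2*4, 3*3, 4*2, 5*1) = 9
One optimal split: 3 + 3; product 3*3 = 9.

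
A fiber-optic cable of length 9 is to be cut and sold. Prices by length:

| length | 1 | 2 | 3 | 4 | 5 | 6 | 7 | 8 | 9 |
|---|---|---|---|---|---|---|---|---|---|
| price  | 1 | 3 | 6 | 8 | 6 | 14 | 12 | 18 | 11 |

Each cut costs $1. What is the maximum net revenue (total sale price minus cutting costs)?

19

Build v[k] bottom-up: v[k] = max over allowed piece i of (p[i] + v[k−i]) − 1 per cut.
v[1] = 1
v[2] = 3
v[3] = 6
v[4] = 8
v[5] = 8  (first piece 1, then v[4]=8)
v[6] = 14
v[7] = 14  (first piece 1, then v[6]=14)
v[8] = 18
v[9] = 19  (first piece 3, then v[6]=14)
One optimal plan: pieces 6 + 3 (1 cut) → $20 − $1 = $19.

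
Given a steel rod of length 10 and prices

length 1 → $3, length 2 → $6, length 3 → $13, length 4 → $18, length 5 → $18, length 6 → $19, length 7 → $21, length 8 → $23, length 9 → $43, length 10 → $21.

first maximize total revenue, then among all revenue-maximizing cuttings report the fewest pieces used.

2

Let r[k] be the best obtainable value from length k. For each k, try every first piece i and keep the best of price[i] + r[k−i].
r[1] = 3
r[2] = 6  (first piece 1, then r[1]=3)
r[3] = 13
r[4] = 18
r[5] = 21  (first piece 1, then r[4]=18)
r[6] = 26  (first piece 3, then r[3]=13)
r[7] = 31  (first piece 3, then r[4]=18)
r[8] = 36  (first piece 4, then r[4]=18)
r[9] = 43
r[10] = 46  (first piece 1, then r[9]=43)
Maximum revenue is $46.
Now minimize piece count subject to staying optimal: for each k, pieces[k] = 1 + min over i with p[i]+r[k−i]=r[k] of pieces[k−i].
pieces[7] = 2
pieces[8] = 2
pieces[9] = 1
pieces[10] = 2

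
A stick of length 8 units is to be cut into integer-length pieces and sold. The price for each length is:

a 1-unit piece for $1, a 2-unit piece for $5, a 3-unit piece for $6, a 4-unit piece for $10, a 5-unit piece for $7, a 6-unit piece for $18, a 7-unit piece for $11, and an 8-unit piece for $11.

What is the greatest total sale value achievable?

Let v[k] be the best obtainable value from length k. For each k, try every first piece i and keep the best of price[i] + v[k−i].
v[1] = 1
v[2] = max(1+1, 5+0) = 5
v[3] = max(1+5, 5+1, 6+0) = 6
v[4] = max(1+6, 5+5, 6+1, 10+0) = 10
v[5] = max(1+10, 5+6, 6+5, 10+1, 7+0) = 11
v[6] = max(1+11, 5+10, 6+6, 10+5, 7+1, 18+0) = 18
v[7] = max(1+18, 5+11, 6+10, …, 18+1, 11+0) = 19
v[8] = max(1+19, 5+18, 6+11, …, 11+1, 11+0) = 23
One optimal cutting: 6 + 2 → $18 + $5 = $23.

23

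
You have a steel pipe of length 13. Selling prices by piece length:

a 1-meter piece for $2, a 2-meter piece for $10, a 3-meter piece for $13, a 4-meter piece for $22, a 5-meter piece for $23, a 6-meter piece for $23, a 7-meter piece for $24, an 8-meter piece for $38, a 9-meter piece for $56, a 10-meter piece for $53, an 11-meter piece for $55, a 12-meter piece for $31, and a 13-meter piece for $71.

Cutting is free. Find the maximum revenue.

Build R[k] bottom-up: R[k] = max over allowed piece i of (p[i] + R[k−i]).
R[1] = 2
R[2] = 10
R[3] = 13
R[4] = 22
R[5] = 24  (first piece 1, then R[4]=22)
R[6] = 32  (first piece 2, then R[4]=22)
R[7] = 35  (first piece 3, then R[4]=22)
R[8] = 44  (first piece 4, then R[4]=22)
R[9] = 56
R[10] = 58  (first piece 1, then R[9]=56)
R[11] = 66  (first piece 2, then R[9]=56)
R[12] = 69  (first piece 3, then R[9]=56)
R[13] = 78  (first piece 4, then R[9]=56)
One optimal cutting: 9 + 4 → $56 + $22 = $78.

78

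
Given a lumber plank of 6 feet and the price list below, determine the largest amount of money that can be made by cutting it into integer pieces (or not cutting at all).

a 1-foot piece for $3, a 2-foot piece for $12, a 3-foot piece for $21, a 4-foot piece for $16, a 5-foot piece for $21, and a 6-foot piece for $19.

Let best[k] be the best obtainable value from length k. For each k, try every first piece i and keep the best of price[i] + best[k−i].
best[1] = 3
best[2] = max(3+3, 12+0) = 12
best[3] = max(3+12, 12+3, 21+0) = 21
best[4] = max(3+21, 12+12, 21+3, 16+0) = 24
best[5] = max(3+24, 12+21, 21+12, 16+3, 21+0) = 33
best[6] = max(3+33, 12+24, 21+21, 16+12, 21+3, 19+0) = 42
One optimal cutting: 3 + 3 → $21 + $21 = $42.

42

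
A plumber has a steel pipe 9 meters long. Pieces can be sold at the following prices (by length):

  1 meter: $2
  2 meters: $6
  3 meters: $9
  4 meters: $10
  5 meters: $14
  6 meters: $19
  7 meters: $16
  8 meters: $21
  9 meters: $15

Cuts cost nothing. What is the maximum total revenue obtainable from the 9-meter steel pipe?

Let r[k] be the best obtainable value from length k. For each k, try every first piece i and keep the best of price[i] + r[k−i].
r[1] = 2
r[2] = max(2+2, 6+0) = 6
r[3] = max(2+6, 6+2, 9+0) = 9
r[4] = max(2+9, 6+6, 9+2, 10+0) = 12
r[5] = max(2+12, 6+9, 9+6, 10+2, 14+0) = 15
r[6] = max(2+15, 6+12, 9+9, 10+6, 14+2, 19+0) = 19
r[7] = max(2+19, 6+15, 9+12, …, 19+2, 16+0) = 21
r[8] = max(2+21, 6+19, 9+15, …, 16+2, 21+0) = 25
r[9] = max(2+25, 6+21, 9+19, …, 21+2, 15+0) = 28
One optimal cutting: 6 + 3 → $19 + $9 = $28.

28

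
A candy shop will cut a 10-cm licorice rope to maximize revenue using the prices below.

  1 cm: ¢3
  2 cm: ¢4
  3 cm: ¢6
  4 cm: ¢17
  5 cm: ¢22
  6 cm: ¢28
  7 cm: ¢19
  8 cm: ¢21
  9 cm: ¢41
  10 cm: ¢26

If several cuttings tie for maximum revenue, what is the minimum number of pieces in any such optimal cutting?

Consider every possible first cut. r[k] is the best of p[i]+r[k−i] over all sellable i≤k.
r[1] = 3
r[2] = max(3+3, 4+0) = 6
r[3] = max(3+6, 4+3, 6+0) = 9
r[4] = max(3+9, 4+6, 6+3, 17+0) = 17
r[5] = max(3+17, 4+9, 6+6, 17+3, 22+0) = 22
r[6] = max(3+22, 4+17, 6+9, 17+6, 22+3, 28+0) = 28
r[7] = max(3+28, 4+22, 6+17, …, 28+3, 19+0) = 31
r[8] = max(3+31, 4+28, 6+22, …, 19+3, 21+0) = 34
r[9] = max(3+34, 4+31, 6+28, …, 21+3, 41+0) = 41
r[10] = max(3+41, 4+34, 6+31, …, 41+3, 26+0) = 45
Maximum revenue is ¢45.
Now minimize piece count subject to staying optimal: for each k, pieces[k] = 1 + min over i with p[i]+r[k−i]=r[k] of pieces[k−i].
pieces[7] = 2
pieces[8] = 2
pieces[9] = 1
pieces[10] = 2

2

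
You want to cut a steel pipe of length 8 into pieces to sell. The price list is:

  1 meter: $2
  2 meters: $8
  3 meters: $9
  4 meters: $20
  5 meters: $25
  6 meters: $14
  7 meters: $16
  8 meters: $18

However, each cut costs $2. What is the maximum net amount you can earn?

38

Build v[k] bottom-up: v[k] = max over allowed piece i of (p[i] + v[k−i]) − 2 per cut.
v[1] = 2
v[2] = 8
v[3] = 9
v[4] = 20
v[5] = 25
v[6] = 26  (first piece 2, then v[4]=20)
v[7] = 31  (first piece 2, then v[5]=25)
v[8] = 38  (first piece 4, then v[4]=20)
One optimal plan: pieces 4 + 4 (1 cut) → $40 − $2 = $38.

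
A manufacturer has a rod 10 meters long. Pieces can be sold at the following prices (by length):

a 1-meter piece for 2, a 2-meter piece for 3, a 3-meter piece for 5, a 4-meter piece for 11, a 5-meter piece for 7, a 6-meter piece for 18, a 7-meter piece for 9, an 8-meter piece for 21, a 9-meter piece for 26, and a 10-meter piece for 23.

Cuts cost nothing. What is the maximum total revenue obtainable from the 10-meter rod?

Consider every possible first cut. r[k] is the best of p[i]+r[k−i] over all sellable i≤k.
r[1] = 2
r[2] = max(2+2, 3+0) = 4
r[3] = max(2+4, 3+2, 5+0) = 6
r[4] = max(2+6, 3+4, 5+2, 11+0) = 11
r[5] = max(2+11, 3+6, 5+4, 11+2, 7+0) = 13
r[6] = max(2+13, 3+11, 5+6, 11+4, 7+2, 18+0) = 18
r[7] = max(2+18, 3+13, 5+11, …, 18+2, 9+0) = 20
r[8] = max(2+20, 3+18, 5+13, …, 9+2, 21+0) = 22
r[9] = max(2+22, 3+20, 5+18, …, 21+2, 26+0) = 26
r[10] = max(2+26, 3+22, 5+20, …, 26+2, 23+0) = 29
One optimal cutting: 6 + 4 → 18 + 11 = 29.

29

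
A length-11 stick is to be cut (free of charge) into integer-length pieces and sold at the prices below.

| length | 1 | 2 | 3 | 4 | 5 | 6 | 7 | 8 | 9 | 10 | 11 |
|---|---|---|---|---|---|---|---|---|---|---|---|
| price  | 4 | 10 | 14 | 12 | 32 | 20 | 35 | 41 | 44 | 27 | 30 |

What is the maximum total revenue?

68

Build R[k] bottom-up: R[k] = max over allowed piece i of (p[i] + R[k−i]).
R[1] = 4
R[2] = 10
R[3] = 14  (first piece 1, then R[2]=10)
R[4] = 20  (first piece 2, then R[2]=10)
R[5] = 32
R[6] = 36  (first piece 1, then R[5]=32)
R[7] = 42  (first piece 2, then R[5]=32)
R[8] = 46  (first piece 1, then R[7]=42)
R[9] = 52  (first piece 2, then R[7]=42)
R[10] = 64  (first piece 5, then R[5]=32)
R[11] = 68  (first piece 1, then R[10]=64)
One optimal cutting: 5 + 5 + 1 → $32 + $32 + $4 = $68.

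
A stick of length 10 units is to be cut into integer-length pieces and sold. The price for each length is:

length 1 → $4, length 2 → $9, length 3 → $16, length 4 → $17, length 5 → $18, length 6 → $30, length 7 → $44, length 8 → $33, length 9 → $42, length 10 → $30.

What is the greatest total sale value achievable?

Consider every possible first cut. r[k] is the best of p[i]+r[k−i] over all sellable i≤k.
r[1] = 4
r[2] = max(4+4, 9+0) = 9
r[3] = max(4+9, 9+4, 16+0) = 16
r[4] = max(4+16, 9+9, 16+4, 17+0) = 20
r[5] = max(4+20, 9+16, 16+9, 17+4, 18+0) = 25
r[6] = max(4+25, 9+20, 16+16, 17+9, 18+4, 30+0) = 32
r[7] = max(4+32, 9+25, 16+20, …, 30+4, 44+0) = 44
r[8] = max(4+44, 9+32, 16+25, …, 44+4, 33+0) = 48
r[9] = max(4+48, 9+44, 16+32, …, 33+4, 42+0) = 53
r[10] = max(4+53, 9+48, 16+44, …, 42+4, 30+0) = 60
One optimal cutting: 7 + 3 → $44 + $16 = $60.

60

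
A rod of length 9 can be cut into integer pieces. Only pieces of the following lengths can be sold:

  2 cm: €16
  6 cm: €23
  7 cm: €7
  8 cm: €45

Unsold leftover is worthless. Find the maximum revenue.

Build best[k] bottom-up: best[k] = max over allowed piece i of (p[i] + best[k−i]).
best[1] = 0
best[2] = 16
best[3] = 16
best[4] = 32  (first piece 2, then best[2]=16)
best[5] = 32
best[6] = 48  (first piece 2, then best[4]=32)
best[7] = 48
best[8] = 64  (first piece 2, then best[6]=48)
best[9] = 64
One optimal cutting: pieces 2 + 2 + 2 + 2 with 1 cm of scrap → €64.

64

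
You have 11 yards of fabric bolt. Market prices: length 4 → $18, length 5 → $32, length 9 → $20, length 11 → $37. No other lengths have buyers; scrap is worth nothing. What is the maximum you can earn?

64

Build r[k] bottom-up: r[k] = max over allowed piece i of (p[i] + r[k−i]).
r[1] = 0
r[2] = 0
r[3] = 0
r[4] = 18
r[5] = max(18+0, 32+0) = 32
r[6] = max(18+0, 32+0) = 32
r[7] = max(18+0, 32+0) = 32
r[8] = max(18+18, 32+0) = 36
r[9] = max(18+32, 32+18, 20+0) = 50
r[10] = max(18+32, 32+32, 20+0) = 64
r[11] = max(18+32, 32+32, 20+0, 37+0) = 64
One optimal cutting: pieces 5 + 5 with 1 yard of scrap → $64.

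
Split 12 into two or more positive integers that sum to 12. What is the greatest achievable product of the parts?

Define g[k] = max over 1≤i<k of i · max(k−i, g[k−i]); the inner max lets the remainder stay uncut if that's better.
Small cases: g[2]=1, g[3]=2, g[4]=4, g[5]=6, g[6]=9, g[7]=12.
g[8] = max(1·12, 2·9, 3·6, …, 6·2, 7·1) = 18
g[9] = max(1·18, 2·12, 3·9, …, 7·2, 8·1) = 27
g[10] = max(1·27, 2·18, 3·12, …, 8·2, 9·1) = 36
g[11] = max(1·36, 2·27, 3·18, …, 9·2, 10·1) = 54
g[12] = max(1·54, 2·36, 3·27, …, 10·2, 11·1) = 81
One optimal split: 3 + 3 + 3 + 3; product 3·3·3·3 = 81.

81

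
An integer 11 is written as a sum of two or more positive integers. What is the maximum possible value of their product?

Fill P[k] for k=2..11: at each k try every first piece i and multiply by the better of (k−i) uncut or P[k−i].
Small cases: P[2]=1, P[3]=2, P[4]=4.
P[5] = max(1×4, 2×3, 3×2, 4×1) = 6
P[6] = max(1×6, 2×4, 3×3, 4×2, 5×1) = 9
P[7] = max(1×9, 2×6, 3×4, 4×3, 5×2, 6×1) = 12
P[8] = max(1×12, 2×9, 3×6, …, 6×2, 7×1) = 18
P[9] = max(1×18, 2×12, 3×9, …, 7×2, 8×1) = 27
P[10] = max(1×27, 2×18, 3×12, …, 8×2, 9×1) = 36
P[11] = max(1×36, 2×27, 3×18, …, 9×2, 10×1) = 54
One optimal split: 3 + 3 + 3 + 2; product 3×3×3×2 = 54.

54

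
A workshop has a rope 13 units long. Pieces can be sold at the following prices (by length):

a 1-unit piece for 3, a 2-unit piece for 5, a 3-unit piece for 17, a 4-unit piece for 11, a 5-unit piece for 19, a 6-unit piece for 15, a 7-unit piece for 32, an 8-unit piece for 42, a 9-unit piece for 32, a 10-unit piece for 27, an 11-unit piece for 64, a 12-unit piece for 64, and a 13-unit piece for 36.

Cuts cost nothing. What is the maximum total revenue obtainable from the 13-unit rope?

Build r[k] bottom-up: r[k] = max over allowed piece i of (p[i] + r[k−i]).
r[1] = 3
r[2] = max(3+3, 5+0) = 6
r[3] = max(3+6, 5+3, 17+0) = 17
r[4] = max(3+17, 5+6, 17+3, 11+0) = 20
r[5] = max(3+20, 5+17, 17+6, 11+3, 19+0) = 23
r[6] = max(3+23, 5+20, 17+17, 11+6, 19+3, 15+0) = 34
r[7] = max(3+34, 5+23, 17+20, …, 15+3, 32+0) = 37
r[8] = max(3+37, 5+34, 17+23, …, 32+3, 42+0) = 42
r[9] = max(3+42, 5+37, 17+34, …, 42+3, 32+0) = 51
r[10] = max(3+51, 5+42, 17+37, …, 32+3, 27+0) = 54
r[11] = max(3+54, 5+51, 17+42, …, 27+3, 64+0) = 64
r[12] = max(3+64, 5+54, 17+51, …, 64+3, 64+0) = 68
r[13] = max(3+68, 5+64, 17+54, …, 64+3, 36+0) = 71
One optimal cutting: 3 + 3 + 3 + 3 + 1 → 17 + 17 + 17 + 17 + 3 = 71.

71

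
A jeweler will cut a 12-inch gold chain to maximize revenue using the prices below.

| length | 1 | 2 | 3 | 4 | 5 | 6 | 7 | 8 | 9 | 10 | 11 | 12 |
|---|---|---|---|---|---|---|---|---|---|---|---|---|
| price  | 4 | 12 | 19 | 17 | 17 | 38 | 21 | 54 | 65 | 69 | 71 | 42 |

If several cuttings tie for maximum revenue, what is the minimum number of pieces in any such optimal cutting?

Let r[k] be the best obtainable value from length k. For each k, try every first piece i and keep the best of price[i] + r[k−i].
r[1] = 4
r[2] = 12
r[3] = 19
r[4] = 24  (first piece 2, then r[2]=12)
r[5] = 31  (first piece 2, then r[3]=19)
r[6] = 38  (first piece 3, then r[3]=19)
r[7] = 43  (first piece 2, then r[5]=31)
r[8] = 54
r[9] = 65
r[10] = 69  (first piece 1, then r[9]=65)
r[11] = 77  (first piece 2, then r[9]=65)
r[12] = 84  (first piece 3, then r[9]=65)
Maximum revenue is $84.
Now minimize piece count subject to staying optimal: for each k, pieces[k] = 1 + min over i with p[i]+r[k−i]=r[k] of pieces[k−i].
pieces[9] = 1
pieces[10] = 1
pieces[11] = 2
pieces[12] = 2

2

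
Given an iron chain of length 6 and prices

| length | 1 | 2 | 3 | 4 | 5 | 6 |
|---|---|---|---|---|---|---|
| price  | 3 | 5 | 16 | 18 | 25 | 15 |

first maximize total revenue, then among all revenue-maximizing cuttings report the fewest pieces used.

2

Let r[k] be the best obtainable value from length k. For each k, try every first piece i and keep the best of price[i] + r[k−i].
r[1] = 3
r[2] = max(3+3, 5+0) = 6
r[3] = max(3+6, 5+3, 16+0) = 16
r[4] = max(3+16, 5+6, 16+3, 18+0) = 19
r[5] = max(3+19, 5+16, 16+6, 18+3, 25+0) = 25
r[6] = max(3+25, 5+19, 16+16, 18+6, 25+3, 15+0) = 32
Maximum revenue is $32.
Now minimize piece count subject to staying optimal: for each k, pieces[k] = 1 + min over i with p[i]+r[k−i]=r[k] of pieces[k−i].
pieces[3] = 1
pieces[4] = 2
pieces[5] = 1
pieces[6] = 2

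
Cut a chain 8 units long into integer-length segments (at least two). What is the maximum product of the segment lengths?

Fill prod[k] for k=2..8: at each k try every first piece i and multiply by the better of (k−i) uncut or prod[k−i].
prod[2] = 1×max(1,0) = 1×1 = 1
prod[3] = max(1×2, 2×1) = 2
prod[4] = max(1×3, 2×2, 3×1) = 4
prod[5] = max(1×4, 2×3, 3×2, 4×1) = 6
prod[6] = max(1×6, 2×4, 3×3, 4×2, 5×1) = 9
prod[7] = max(1×9, 2×6, 3×4, 4×3, 5×2, 6×1) = 12
prod[8] = max(1×12, 2×9, 3×6, …, 6×2, 7×1) = 18
One optimal split: 3 + 3 + 2; product 3×3×2 = 18.

18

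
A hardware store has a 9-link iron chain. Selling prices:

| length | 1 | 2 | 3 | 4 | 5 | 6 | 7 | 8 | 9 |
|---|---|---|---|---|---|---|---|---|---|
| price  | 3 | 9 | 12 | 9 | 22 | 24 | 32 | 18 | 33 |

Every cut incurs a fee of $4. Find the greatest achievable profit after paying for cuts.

37

Consider every possible first cut. v[k] is the best of p[i]+v[k−i] over all sellable i≤k, charging 4 whenever i<k.
v[1] = 3
v[2] = max(3+3-4, 9+0) = 9
v[3] = max(3+9-4, 9+3-4, 12+0) = 12
v[4] = max(3+12-4, 9+9-4, 12+3-4, 9+0) = 14
v[5] = max(3+14-4, 9+12-4, 12+9-4, 9+3-4, 22+0) = 22
v[6] = max(3+22-4, 9+14-4, 12+12-4, 9+9-4, 22+3-4, 24+0) = 24
v[7] = max(3+24-4, 9+22-4, 12+14-4, …, 24+3-4, 32+0) = 32
v[8] = max(3+32-4, 9+24-4, 12+22-4, …, 32+3-4, 18+0) = 31
v[9] = max(3+31-4, 9+32-4, 12+24-4, …, 18+3-4, 33+0) = 37
One optimal plan: pieces 7 + 2 (1 cut) → $41 − $4 = $37.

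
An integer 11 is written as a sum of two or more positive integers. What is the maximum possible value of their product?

Fill prod[k] for k=2..11: at each k try every first piece i and multiply by the better of (k−i) uncut or prod[k−i].
prod[2] = 1×max(1,0) = 1×1 = 1
prod[3] = 1×max(2,1) = 1×2 = 2
prod[4] = 2×max(2,1) = 2×2 = 4
prod[5] = 2×max(3,2) = 2×3 = 6
prod[6] = 3×max(3,2) = 3×3 = 9
prod[7] = 2×max(5,6) = 2×6 = 12
prod[8] = 2×max(6,9) = 2×9 = 18
prod[9] = 3×max(6,9) = 3×9 = 27
prod[10] = 2×max(8,18) = 2×18 = 36
prod[11] = 2×max(9,27) = 2×27 = 54
One optimal split: 3 + 3 + 3 + 2; product 3×3×3×2 = 54.

54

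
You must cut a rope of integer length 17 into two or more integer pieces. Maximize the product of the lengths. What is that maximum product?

Fill prod[k] for k=2..17: at each k try every first piece i and multiply by the better of (k−i) uncut or prod[k−i].
Small cases: prod[2]=1, prod[3]=2, prod[4]=4, prod[5]=6, prod[6]=9, prod[7]=12, prod[8]=18, prod[9]=27, prod[10]=36.
prod[11] = 2×max(9,27) = 2×27 = 54
prod[12] = 3×max(9,27) = 3×27 = 81
prod[13] = 2×max(11,54) = 2×54 = 108
prod[14] = 2×max(12,81) = 2×81 = 162
prod[15] = 3×max(12,81) = 3×81 = 243
prod[16] = 2×max(14,162) = 2×162 = 324
prod[17] = 2×max(15,243) = 2×243 = 486
One optimal split: 3 + 3 + 3 + 3 + 3 + 2; product 3×3×3×3×3×2 = 486.

486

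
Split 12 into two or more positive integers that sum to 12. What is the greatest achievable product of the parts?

81

Define f[k] = max over 1≤i<k of i · max(k−i, f[k−i]); the inner max lets the remainder stay uncut if that's better.
f[2] = 1*max(1,0) = 1*1 = 1
f[3] = 1*max(2,1) = 1*2 = 2
f[4] = 2*max(2,1) = 2*2 = 4
f[5] = 2*max(3,2) = 2*3 = 6
f[6] = 3*max(3,2) = 3*3 = 9
f[7] = 2*max(5,6) = 2*6 = 12
f[8] = 2*max(6,9) = 2*9 = 18
f[9] = 3*max(6,9) = 3*9 = 27
f[10] = 2*max(8,18) = 2*18 = 36
f[11] = 2*max(9,27) = 2*27 = 54
f[12] = 3*max(9,27) = 3*27 = 81
One optimal split: 3 + 3 + 3 + 3; product 3*3*3*3 = 81.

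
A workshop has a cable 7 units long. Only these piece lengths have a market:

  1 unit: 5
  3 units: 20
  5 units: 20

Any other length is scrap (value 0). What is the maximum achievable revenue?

Let r[k] be the best obtainable value from length k. For each k, try every first piece i and keep the best of price[i] + r[k−i].
r[1] = 5
r[2] = 10  (first piece 1, then r[1]=5)
r[3] = 20
r[4] = 25  (first piece 1, then r[3]=20)
r[5] = 30  (first piece 1, then r[4]=25)
r[6] = 40  (first piece 3, then r[3]=20)
r[7] = 45  (first piece 1, then r[6]=40)
One optimal cutting: 3 + 3 + 1 → 45.

45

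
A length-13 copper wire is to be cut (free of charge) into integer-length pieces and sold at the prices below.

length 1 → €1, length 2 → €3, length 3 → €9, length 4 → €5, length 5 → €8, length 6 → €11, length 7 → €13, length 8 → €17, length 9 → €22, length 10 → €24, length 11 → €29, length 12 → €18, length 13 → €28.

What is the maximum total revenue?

Build r[k] bottom-up: r[k] = max over allowed piece i of (p[i] + r[k−i]).
r[1] = 1
r[2] = max(1+1, 3+0) = 3
r[3] = max(1+3, 3+1, 9+0) = 9
r[4] = max(1+9, 3+3, 9+1, 5+0) = 10
r[5] = max(1+10, 3+9, 9+3, 5+1, 8+0) = 12
r[6] = max(1+12, 3+10, 9+9, 5+3, 8+1, 11+0) = 18
r[7] = max(1+18, 3+12, 9+10, …, 11+1, 13+0) = 19
r[8] = max(1+19, 3+18, 9+12, …, 13+1, 17+0) = 21
r[9] = max(1+21, 3+19, 9+18, …, 17+1, 22+0) = 27
r[10] = max(1+27, 3+21, 9+19, …, 22+1, 24+0) = 28
r[11] = max(1+28, 3+27, 9+21, …, 24+1, 29+0) = 30
r[12] = max(1+30, 3+28, 9+27, …, 29+1, 18+0) = 36
r[13] = max(1+36, 3+30, 9+28, …, 18+1, 28+0) = 37
One optimal cutting: 3 + 3 + 3 + 3 + 1 → €9 + €9 + €9 + €9 + €1 = €37.

37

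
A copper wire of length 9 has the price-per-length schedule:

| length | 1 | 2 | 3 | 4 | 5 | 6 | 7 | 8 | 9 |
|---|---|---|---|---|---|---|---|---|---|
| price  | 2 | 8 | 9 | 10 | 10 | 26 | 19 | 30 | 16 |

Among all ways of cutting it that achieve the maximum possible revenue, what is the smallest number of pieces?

3

Build r[k] bottom-up: r[k] = max over allowed piece i of (p[i] + r[k−i]).
r[1] = 2
r[2] = max(2+2, 8+0) = 8
r[3] = max(2+8, 8+2, 9+0) = 10
r[4] = max(2+10, 8+8, 9+2, 10+0) = 16
r[5] = max(2+16, 8+10, 9+8, 10+2, 10+0) = 18
r[6] = max(2+18, 8+16, 9+10, 10+8, 10+2, 26+0) = 26
r[7] = max(2+26, 8+18, 9+16, …, 26+2, 19+0) = 28
r[8] = max(2+28, 8+26, 9+18, …, 19+2, 30+0) = 34
r[9] = max(2+34, 8+28, 9+26, …, 30+2, 16+0) = 36
Maximum revenue is €36.
Now minimize piece count subject to staying optimal: for each k, pieces[k] = 1 + min over i with p[i]+r[k−i]=r[k] of pieces[k−i].
pieces[6] = 1
pieces[7] = 2
pieces[8] = 2
pieces[9] = 3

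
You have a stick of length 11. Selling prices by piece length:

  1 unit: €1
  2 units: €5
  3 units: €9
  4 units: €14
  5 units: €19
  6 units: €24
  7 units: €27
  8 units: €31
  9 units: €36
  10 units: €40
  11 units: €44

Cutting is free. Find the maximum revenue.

Build R[k] bottom-up: R[k] = max over allowed piece i of (p[i] + R[k−i]).
R[1] = 1
R[2] = 5
R[3] = 9
R[4] = 14
R[5] = 19
R[6] = 24
R[7] = 27
R[8] = 31
R[9] = 36
R[10] = 40
R[11] = 44
Best is to sell the whole 11-unit piece uncut for €44.

44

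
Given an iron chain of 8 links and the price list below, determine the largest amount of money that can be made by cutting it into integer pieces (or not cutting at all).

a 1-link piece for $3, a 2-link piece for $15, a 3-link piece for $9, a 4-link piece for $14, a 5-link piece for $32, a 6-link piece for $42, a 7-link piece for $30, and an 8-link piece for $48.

60

Consider every possible first cut. r[k] is the best of p[i]+r[k−i] over all sellable i≤k.
r[1] = 3
r[2] = 15
r[3] = 18  (first piece 1, then r[2]=15)
r[4] = 30  (first piece 2, then r[2]=15)
r[5] = 33  (first piece 1, then r[4]=30)
r[6] = 45  (first piece 2, then r[4]=30)
r[7] = 48  (first piece 1, then r[6]=45)
r[8] = 60  (first piece 2, then r[6]=45)
One optimal cutting: 2 + 2 + 2 + 2 → $15 + $15 + $15 + $15 = $60.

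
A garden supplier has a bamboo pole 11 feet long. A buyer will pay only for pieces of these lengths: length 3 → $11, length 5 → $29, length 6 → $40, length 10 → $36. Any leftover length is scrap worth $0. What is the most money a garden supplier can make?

Let best[k] be the best obtainable value from length k. For each k, try every first piece i and keep the best of price[i] + best[k−i].
best[1] = 0
best[2] = 0
best[3] = 11
best[4] = 11
best[5] = max(11+0, 29+0) = 29
best[6] = max(11+11, 29+0, 40+0) = 40
best[7] = max(11+11, 29+0, 40+0) = 40
best[8] = max(11+29, 29+11, 40+0) = 40
best[9] = max(11+40, 29+11, 40+11) = 51
best[10] = max(11+40, 29+29, 40+11, 36+0) = 58
best[11] = max(11+40, 29+40, 40+29, 36+0) = 69
One optimal cutting: 6 + 5 → $69.

69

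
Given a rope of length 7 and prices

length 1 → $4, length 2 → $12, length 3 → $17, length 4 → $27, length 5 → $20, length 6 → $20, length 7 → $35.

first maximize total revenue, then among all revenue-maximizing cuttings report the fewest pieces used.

2

Let r[k] be the best obtainable value from length k. For each k, try every first piece i and keep the best of price[i] + r[k−i].
r[1] = 4
r[2] = 12
r[3] = 17
r[4] = 27
r[5] = 31  (first piece 1, then r[4]=27)
r[6] = 39  (first piece 2, then r[4]=27)
r[7] = 44  (first piece 3, then r[4]=27)
Maximum revenue is $44.
Now minimize piece count subject to staying optimal: for each k, pieces[k] = 1 + min over i with p[i]+r[k−i]=r[k] of pieces[k−i].
pieces[4] = 1
pieces[5] = 2
pieces[6] = 2
pieces[7] = 2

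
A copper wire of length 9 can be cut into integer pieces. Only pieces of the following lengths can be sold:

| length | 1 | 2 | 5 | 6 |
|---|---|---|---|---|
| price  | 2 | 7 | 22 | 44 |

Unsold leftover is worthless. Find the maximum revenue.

53

Build f[k] bottom-up: f[k] = max over allowed piece i of (p[i] + f[k−i]).
f[1] = 2
f[2] = max(2+2, 7+0) = 7
f[3] = max(2+7, 7+2) = 9
f[4] = max(2+9, 7+7) = 14
f[5] = max(2+14, 7+9, 22+0) = 22
f[6] = max(2+22, 7+14, 22+2, 44+0) = 44
f[7] = max(2+44, 7+22, 22+7, 44+2) = 46
f[8] = max(2+46, 7+44, 22+9, 44+7) = 51
f[9] = max(2+51, 7+46, 22+14, 44+9) = 53
One optimal cutting: 6 + 2 + 1 → €53.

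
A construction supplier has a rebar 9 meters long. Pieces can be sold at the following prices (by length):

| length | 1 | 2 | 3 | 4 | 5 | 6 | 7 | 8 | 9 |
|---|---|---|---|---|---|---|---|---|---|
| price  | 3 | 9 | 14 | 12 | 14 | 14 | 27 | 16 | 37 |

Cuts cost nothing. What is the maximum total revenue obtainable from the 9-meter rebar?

42

Consider every possible first cut. r[k] is the best of p[i]+r[k−i] over all sellable i≤k.
r[1] = 3
r[2] = 9
r[3] = 14
r[4] = 18  (first piece 2, then r[2]=9)
r[5] = 23  (first piece 2, then r[3]=14)
r[6] = 28  (first piece 3, then r[3]=14)
r[7] = 32  (first piece 2, then r[5]=23)
r[8] = 37  (first piece 2, then r[6]=28)
r[9] = 42  (first piece 3, then r[6]=28)
One optimal cutting: 3 + 3 + 3 → ₹14 + ₹14 + ₹14 = ₹42.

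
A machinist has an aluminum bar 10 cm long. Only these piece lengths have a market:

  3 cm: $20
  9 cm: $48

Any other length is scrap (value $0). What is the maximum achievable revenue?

60

Let f[k] be the best obtainable value from length k. For each k, try every first piece i and keep the best of price[i] + f[k−i].
f[1] = 0
f[2] = 0
f[3] = 20
f[4] = 20
f[5] = 20
f[6] = 40  (first piece 3, then f[3]=20)
f[7] = 40
f[8] = 40
f[9] = max(20+40, 48+0) = 60
f[10] = max(20+40, 48+0) = 60
One optimal cutting: pieces 3 + 3 + 3 with 1 cm of scrap → $60.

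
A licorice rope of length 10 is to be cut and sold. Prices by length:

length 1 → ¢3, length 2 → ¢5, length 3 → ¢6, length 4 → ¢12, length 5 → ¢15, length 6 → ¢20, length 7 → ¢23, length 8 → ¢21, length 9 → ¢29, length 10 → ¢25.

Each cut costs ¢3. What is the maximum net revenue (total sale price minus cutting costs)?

29

Let r[k] be the best obtainable value from length k. For each k, try every first piece i and keep the best of price[i] + r[k−i] minus the 3 cut fee when i<k.
r[1] = 3
r[2] = max(3+3-3, 5+0) = 5
r[3] = max(3+5-3, 5+3-3, 6+0) = 6
r[4] = max(3+6-3, 5+5-3, 6+3-3, 12+0) = 12
r[5] = max(3+12-3, 5+6-3, 6+5-3, 12+3-3, 15+0) = 15
r[6] = max(3+15-3, 5+12-3, 6+6-3, 12+5-3, 15+3-3, 20+0) = 20
r[7] = max(3+20-3, 5+15-3, 6+12-3, …, 20+3-3, 23+0) = 23
r[8] = max(3+23-3, 5+20-3, 6+15-3, …, 23+3-3, 21+0) = 23
r[9] = max(3+23-3, 5+23-3, 6+20-3, …, 21+3-3, 29+0) = 29
r[10] = max(3+29-3, 5+23-3, 6+23-3, …, 29+3-3, 25+0) = 29
One optimal plan: pieces 9 + 1 (1 cut) → ¢32 − ¢3 = ¢29.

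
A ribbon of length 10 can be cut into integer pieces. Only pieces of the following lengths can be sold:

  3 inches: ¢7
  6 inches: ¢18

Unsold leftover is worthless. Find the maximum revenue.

25

Build r[k] bottom-up: r[k] = max over allowed piece i of (p[i] + r[k−i]).
r[1] = 0
r[2] = 0
r[3] = 7
r[4] = 7
r[5] = 7
r[6] = 18
r[7] = 18
r[8] = 18
r[9] = 25  (first piece 3, then r[6]=18)
r[10] = 25
One optimal cutting: pieces 6 + 3 with 1 inch of scrap → ¢25.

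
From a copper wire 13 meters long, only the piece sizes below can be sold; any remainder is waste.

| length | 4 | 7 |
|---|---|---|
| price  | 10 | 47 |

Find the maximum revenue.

Let best[k] be the best obtainable value from length k. For each k, try every first piece i and keep the best of price[i] + best[k−i].
best[1] = 0
best[2] = 0
best[3] = 0
best[4] = 10
best[5] = 10
best[6] = 10
best[7] = 47
best[8] = 47
best[9] = 47
best[10] = 47
best[11] = 57  (first piece 4, then best[7]=47)
best[12] = 57
best[13] = 57
One optimal cutting: pieces 7 + 4 with 2 meters of scrap → €57.

57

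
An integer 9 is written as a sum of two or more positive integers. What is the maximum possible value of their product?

27

Let prod[k] be the best product for length k (with at least one cut). For each first piece i, the rest contributes max(k−i, prod[k−i]).
Small cases: prod[2]=1.
prod[3] = 1×max(2,1) = 1×2 = 2
prod[4] = 2×max(2,1) = 2×2 = 4
prod[5] = 2×max(3,2) = 2×3 = 6
prod[6] = 3×max(3,2) = 3×3 = 9
prod[7] = 2×max(5,6) = 2×6 = 12
prod[8] = 2×max(6,9) = 2×9 = 18
prod[9] = 3×max(6,9) = 3×9 = 27
One optimal split: 3 + 3 + 3; product 3×3×3 = 27.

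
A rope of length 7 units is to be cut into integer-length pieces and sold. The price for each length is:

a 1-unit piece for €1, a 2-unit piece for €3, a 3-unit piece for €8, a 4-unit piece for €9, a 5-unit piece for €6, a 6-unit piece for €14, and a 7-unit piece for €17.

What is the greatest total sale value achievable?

17

Consider every possible first cut. best[k] is the best of p[i]+best[k−i] over all sellable i≤k.
best[1] = 1
best[2] = max(1+1, 3+0) = 3
best[3] = max(1+3, 3+1, 8+0) = 8
best[4] = max(1+8, 3+3, 8+1, 9+0) = 9
best[5] = max(1+9, 3+8, 8+3, 9+1, 6+0) = 11
best[6] = max(1+11, 3+9, 8+8, 9+3, 6+1, 14+0) = 16
best[7] = max(1+16, 3+11, 8+9, …, 14+1, 17+0) = 17
One optimal cutting: 3 + 3 + 1 → €8 + €8 + €1 = €17.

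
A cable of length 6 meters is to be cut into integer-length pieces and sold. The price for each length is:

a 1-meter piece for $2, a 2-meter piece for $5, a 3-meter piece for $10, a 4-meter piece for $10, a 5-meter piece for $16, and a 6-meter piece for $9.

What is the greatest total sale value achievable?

Build R[k] bottom-up: R[k] = max over allowed piece i of (p[i] + R[k−i]).
R[1] = 2
R[2] = max(2+2, 5+0) = 5
R[3] = max(2+5, 5+2, 10+0) = 10
R[4] = max(2+10, 5+5, 10+2, 10+0) = 12
R[5] = max(2+12, 5+10, 10+5, 10+2, 16+0) = 16
R[6] = max(2+16, 5+12, 10+10, 10+5, 16+2, 9+0) = 20
One optimal cutting: 3 + 3 → $10 + $10 = $20.

20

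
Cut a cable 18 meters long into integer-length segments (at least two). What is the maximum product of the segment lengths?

Let g[k] be the best product for length k (with at least one cut). For each first piece i, the rest contributes max(k−i, g[k−i]).
g[2] = 1·max(1,0) = 1·1 = 1
g[3] = 1·max(2,1) = 1·2 = 2
g[4] = 2·max(2,1) = 2·2 = 4
g[5] = 2·max(3,2) = 2·3 = 6
g[6] = 3·max(3,2) = 3·3 = 9
g[7] = 2·max(5,6) = 2·6 = 12
g[8] = 2·max(6,9) = 2·9 = 18
g[9] = 3·max(6,9) = 3·9 = 27
g[10] = 2·max(8,18) = 2·18 = 36
g[11] = 2·max(9,27) = 2·27 = 54
g[12] = 3·max(9,27) = 3·27 = 81
g[13] = 2·max(11,54) = 2·54 = 108
g[14] = 2·max(12,81) = 2·81 = 162
g[15] = 3·max(12,81) = 3·81 = 243
g[16] = 2·max(14,162) = 2·162 = 324
g[17] = 2·max(15,243) = 2·243 = 486
g[18] = 3·max(15,243) = 3·243 = 729
One optimal split: 3 + 3 + 3 + 3 + 3 + 3; product 3·3·3·3·3·3 = 729.

729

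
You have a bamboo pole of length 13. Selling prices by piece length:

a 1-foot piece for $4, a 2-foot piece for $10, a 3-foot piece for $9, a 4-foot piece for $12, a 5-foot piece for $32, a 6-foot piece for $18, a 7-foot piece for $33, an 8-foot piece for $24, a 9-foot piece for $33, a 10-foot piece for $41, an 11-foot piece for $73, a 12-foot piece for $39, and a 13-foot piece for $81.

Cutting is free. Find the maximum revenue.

83

Build r[k] bottom-up: r[k] = max over allowed piece i of (p[i] + r[k−i]).
r[1] = 4
r[2] = max(4+4, 10+0) = 10
r[3] = max(4+10, 10+4, 9+0) = 14
r[4] = max(4+14, 10+10, 9+4, 12+0) = 20
r[5] = max(4+20, 10+14, 9+10, 12+4, 32+0) = 32
r[6] = max(4+32, 10+20, 9+14, 12+10, 32+4, 18+0) = 36
r[7] = max(4+36, 10+32, 9+20, …, 18+4, 33+0) = 42
r[8] = max(4+42, 10+36, 9+32, …, 33+4, 24+0) = 46
r[9] = max(4+46, 10+42, 9+36, …, 24+4, 33+0) = 52
r[10] = max(4+52, 10+46, 9+42, …, 33+4, 41+0) = 64
r[11] = max(4+64, 10+52, 9+46, …, 41+4, 73+0) = 73
r[12] = max(4+73, 10+64, 9+52, …, 73+4, 39+0) = 77
r[13] = max(4+77, 10+73, 9+64, …, 39+4, 81+0) = 83
One optimal cutting: 11 + 2 → $73 + $10 = $83.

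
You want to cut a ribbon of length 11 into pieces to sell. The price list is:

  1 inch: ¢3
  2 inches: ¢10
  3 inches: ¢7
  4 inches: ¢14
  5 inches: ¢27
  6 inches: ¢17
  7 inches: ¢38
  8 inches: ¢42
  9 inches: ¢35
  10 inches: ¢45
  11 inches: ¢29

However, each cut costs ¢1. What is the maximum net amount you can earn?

Consider every possible first cut. v[k] is the best of p[i]+v[k−i] over all sellable i≤k, charging 1 whenever i<k.
v[1] = 3
v[2] = max(3+3-1, 10+0) = 10
v[3] = max(3+10-1, 10+3-1, 7+0) = 12
v[4] = max(3+12-1, 10+10-1, 7+3-1, 14+0) = 19
v[5] = max(3+19-1, 10+12-1, 7+10-1, 14+3-1, 27+0) = 27
v[6] = max(3+27-1, 10+19-1, 7+12-1, 14+10-1, 27+3-1, 17+0) = 29
v[7] = max(3+29-1, 10+27-1, 7+19-1, …, 17+3-1, 38+0) = 38
v[8] = max(3+38-1, 10+29-1, 7+27-1, …, 38+3-1, 42+0) = 42
v[9] = max(3+42-1, 10+38-1, 7+29-1, …, 42+3-1, 35+0) = 47
v[10] = max(3+47-1, 10+42-1, 7+38-1, …, 35+3-1, 45+0) = 53
v[11] = max(3+53-1, 10+47-1, 7+42-1, …, 45+3-1, 29+0) = 56
One optimal plan: pieces 7 + 2 + 2 (2 cuts) → ¢58 − ¢2 = ¢56.

56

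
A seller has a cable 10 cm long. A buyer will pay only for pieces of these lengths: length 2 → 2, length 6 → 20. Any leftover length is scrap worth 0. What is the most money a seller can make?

Build r[k] bottom-up: r[k] = max over allowed piece i of (p[i] + r[k−i]).
r[1] = 0
r[2] = 2
r[3] = 2
r[4] = 4  (first piece 2, then r[2]=2)
r[5] = 4
r[6] = 20
r[7] = 20
r[8] = 22  (first piece 2, then r[6]=20)
r[9] = 22
r[10] = 24  (first piece 2, then r[8]=22)
One optimal cutting: 6 + 2 + 2 → 24.

24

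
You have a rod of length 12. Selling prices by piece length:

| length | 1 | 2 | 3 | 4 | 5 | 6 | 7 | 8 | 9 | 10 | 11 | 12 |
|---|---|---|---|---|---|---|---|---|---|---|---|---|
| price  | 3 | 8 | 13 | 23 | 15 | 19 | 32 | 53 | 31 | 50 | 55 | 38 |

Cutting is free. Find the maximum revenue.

76

Build v[k] bottom-up: v[k] = max over allowed piece i of (p[i] + v[k−i]).
v[1] = 3
v[2] = max(3+3, 8+0) = 8
v[3] = max(3+8, 8+3, 13+0) = 13
v[4] = max(3+13, 8+8, 13+3, 23+0) = 23
v[5] = max(3+23, 8+13, 13+8, 23+3, 15+0) = 26
v[6] = max(3+26, 8+23, 13+13, 23+8, 15+3, 19+0) = 31
v[7] = max(3+31, 8+26, 13+23, …, 19+3, 32+0) = 36
v[8] = max(3+36, 8+31, 13+26, …, 32+3, 53+0) = 53
v[9] = max(3+53, 8+36, 13+31, …, 53+3, 31+0) = 56
v[10] = max(3+56, 8+53, 13+36, …, 31+3, 50+0) = 61
v[11] = max(3+61, 8+56, 13+53, …, 50+3, 55+0) = 66
v[12] = max(3+66, 8+61, 13+56, …, 55+3, 38+0) = 76
One optimal cutting: 8 + 4 → $53 + $23 = $76.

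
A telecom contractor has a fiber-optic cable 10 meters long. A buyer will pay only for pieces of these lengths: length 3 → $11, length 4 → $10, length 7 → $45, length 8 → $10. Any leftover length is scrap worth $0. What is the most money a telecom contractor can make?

Consider every possible first cut. f[k] is the best of p[i]+f[k−i] over all sellable i≤k.
f[1] = 0
f[2] = 0
f[3] = 11
f[4] = max(11+0, 10+0) = 11
f[5] = max(11+0, 10+0) = 11
f[6] = max(11+11, 10+0) = 22
f[7] = max(11+11, 10+11, 45+0) = 45
f[8] = max(11+11, 10+11, 45+0, 10+0) = 45
f[9] = max(11+22, 10+11, 45+0, 10+0) = 45
f[10] = max(11+45, 10+22, 45+11, 10+0) = 56
One optimal cutting: 7 + 3 → $56.

56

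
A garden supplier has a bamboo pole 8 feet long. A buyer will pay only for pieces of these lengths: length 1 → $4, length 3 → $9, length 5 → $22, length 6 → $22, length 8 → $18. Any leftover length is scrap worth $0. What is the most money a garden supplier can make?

34

Consider every possible first cut. r[k] is the best of p[i]+r[k−i] over all sellable i≤k.
r[1] = 4
r[2] = 8  (first piece 1, then r[1]=4)
r[3] = 12  (first piece 1, then r[2]=8)
r[4] = 16  (first piece 1, then r[3]=12)
r[5] = 22
r[6] = 26  (first piece 1, then r[5]=22)
r[7] = 30  (first piece 1, then r[6]=26)
r[8] = 34  (first piece 1, then r[7]=30)
One optimal cutting: 5 + 1 + 1 + 1 → $34.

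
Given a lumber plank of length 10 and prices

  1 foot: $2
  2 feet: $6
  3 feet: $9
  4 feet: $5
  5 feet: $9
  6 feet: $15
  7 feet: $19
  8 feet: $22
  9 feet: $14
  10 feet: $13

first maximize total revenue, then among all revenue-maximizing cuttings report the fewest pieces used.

4

Let r[k] be the best obtainable value from length k. For each k, try every first piece i and keep the best of price[i] + r[k−i].
r[1] = 2
r[2] = max(2+2, 6+0) = 6
r[3] = max(2+6, 6+2, 9+0) = 9
r[4] = max(2+9, 6+6, 9+2, 5+0) = 12
r[5] = max(2+12, 6+9, 9+6, 5+2, 9+0) = 15
r[6] = max(2+15, 6+12, 9+9, 5+6, 9+2, 15+0) = 18
r[7] = max(2+18, 6+15, 9+12, …, 15+2, 19+0) = 21
r[8] = max(2+21, 6+18, 9+15, …, 19+2, 22+0) = 24
r[9] = max(2+24, 6+21, 9+18, …, 22+2, 14+0) = 27
r[10] = max(2+27, 6+24, 9+21, …, 14+2, 13+0) = 30
Maximum revenue is $30.
Now minimize piece count subject to staying optimal: for each k, pieces[k] = 1 + min over i with p[i]+r[k−i]=r[k] of pieces[k−i].
pieces[7] = 3
pieces[8] = 3
pieces[9] = 3
pieces[10] = 4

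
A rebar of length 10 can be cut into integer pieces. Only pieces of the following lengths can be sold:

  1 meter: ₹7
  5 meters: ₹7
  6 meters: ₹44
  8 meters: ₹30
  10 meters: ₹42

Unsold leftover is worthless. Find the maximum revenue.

Consider every possible first cut. r[k] is the best of p[i]+r[k−i] over all sellable i≤k.
r[1] = 7
r[2] = 14  (first piece 1, then r[1]=7)
r[3] = 21  (first piece 1, then r[2]=14)
r[4] = 28  (first piece 1, then r[3]=21)
r[5] = 35  (first piece 1, then r[4]=28)
r[6] = 44
r[7] = 51  (first piece 1, then r[6]=44)
r[8] = 58  (first piece 1, then r[7]=51)
r[9] = 65  (first piece 1, then r[8]=58)
r[10] = 72  (first piece 1, then r[9]=65)
One optimal cutting: 6 + 1 + 1 + 1 + 1 → ₹72.

72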